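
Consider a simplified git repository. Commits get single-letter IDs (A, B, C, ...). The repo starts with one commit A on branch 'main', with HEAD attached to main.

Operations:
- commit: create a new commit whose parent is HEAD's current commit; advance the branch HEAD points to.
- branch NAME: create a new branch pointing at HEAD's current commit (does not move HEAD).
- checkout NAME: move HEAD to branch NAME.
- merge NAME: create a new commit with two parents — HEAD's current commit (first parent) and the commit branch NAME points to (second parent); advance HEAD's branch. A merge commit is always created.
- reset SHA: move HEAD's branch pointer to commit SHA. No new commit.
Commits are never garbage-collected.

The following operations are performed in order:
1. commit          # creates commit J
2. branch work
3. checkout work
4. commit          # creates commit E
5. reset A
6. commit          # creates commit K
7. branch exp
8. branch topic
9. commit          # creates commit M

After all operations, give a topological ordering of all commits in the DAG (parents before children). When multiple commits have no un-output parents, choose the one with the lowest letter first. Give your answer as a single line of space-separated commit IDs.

Answer: A J E K M

Derivation:
After op 1 (commit): HEAD=main@J [main=J]
After op 2 (branch): HEAD=main@J [main=J work=J]
After op 3 (checkout): HEAD=work@J [main=J work=J]
After op 4 (commit): HEAD=work@E [main=J work=E]
After op 5 (reset): HEAD=work@A [main=J work=A]
After op 6 (commit): HEAD=work@K [main=J work=K]
After op 7 (branch): HEAD=work@K [exp=K main=J work=K]
After op 8 (branch): HEAD=work@K [exp=K main=J topic=K work=K]
After op 9 (commit): HEAD=work@M [exp=K main=J topic=K work=M]
commit A: parents=[]
commit E: parents=['J']
commit J: parents=['A']
commit K: parents=['A']
commit M: parents=['K']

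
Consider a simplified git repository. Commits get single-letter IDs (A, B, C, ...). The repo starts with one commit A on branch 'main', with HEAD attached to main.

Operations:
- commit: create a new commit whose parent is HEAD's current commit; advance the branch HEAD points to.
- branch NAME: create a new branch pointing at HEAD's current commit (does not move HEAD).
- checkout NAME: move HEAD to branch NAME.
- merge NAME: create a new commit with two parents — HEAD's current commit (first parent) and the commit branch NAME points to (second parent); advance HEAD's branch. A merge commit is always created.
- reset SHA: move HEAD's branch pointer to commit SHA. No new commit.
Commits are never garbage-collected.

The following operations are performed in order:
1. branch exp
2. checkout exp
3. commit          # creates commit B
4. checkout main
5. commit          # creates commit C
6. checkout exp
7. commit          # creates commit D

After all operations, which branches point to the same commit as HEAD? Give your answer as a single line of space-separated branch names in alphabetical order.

Answer: exp

Derivation:
After op 1 (branch): HEAD=main@A [exp=A main=A]
After op 2 (checkout): HEAD=exp@A [exp=A main=A]
After op 3 (commit): HEAD=exp@B [exp=B main=A]
After op 4 (checkout): HEAD=main@A [exp=B main=A]
After op 5 (commit): HEAD=main@C [exp=B main=C]
After op 6 (checkout): HEAD=exp@B [exp=B main=C]
After op 7 (commit): HEAD=exp@D [exp=D main=C]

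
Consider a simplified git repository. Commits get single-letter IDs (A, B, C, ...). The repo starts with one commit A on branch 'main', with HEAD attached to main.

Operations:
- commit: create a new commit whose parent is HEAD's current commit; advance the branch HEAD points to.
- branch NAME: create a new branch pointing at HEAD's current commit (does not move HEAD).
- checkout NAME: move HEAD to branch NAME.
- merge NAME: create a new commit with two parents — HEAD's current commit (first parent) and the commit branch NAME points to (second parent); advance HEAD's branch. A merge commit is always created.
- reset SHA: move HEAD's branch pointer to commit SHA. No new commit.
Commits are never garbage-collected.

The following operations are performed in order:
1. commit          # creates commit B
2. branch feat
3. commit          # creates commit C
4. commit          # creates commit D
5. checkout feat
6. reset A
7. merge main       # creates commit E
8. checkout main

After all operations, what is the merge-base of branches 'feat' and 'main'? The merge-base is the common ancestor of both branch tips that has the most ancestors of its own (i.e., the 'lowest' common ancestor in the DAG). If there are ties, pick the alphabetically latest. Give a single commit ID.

After op 1 (commit): HEAD=main@B [main=B]
After op 2 (branch): HEAD=main@B [feat=B main=B]
After op 3 (commit): HEAD=main@C [feat=B main=C]
After op 4 (commit): HEAD=main@D [feat=B main=D]
After op 5 (checkout): HEAD=feat@B [feat=B main=D]
After op 6 (reset): HEAD=feat@A [feat=A main=D]
After op 7 (merge): HEAD=feat@E [feat=E main=D]
After op 8 (checkout): HEAD=main@D [feat=E main=D]
ancestors(feat=E): ['A', 'B', 'C', 'D', 'E']
ancestors(main=D): ['A', 'B', 'C', 'D']
common: ['A', 'B', 'C', 'D']

Answer: D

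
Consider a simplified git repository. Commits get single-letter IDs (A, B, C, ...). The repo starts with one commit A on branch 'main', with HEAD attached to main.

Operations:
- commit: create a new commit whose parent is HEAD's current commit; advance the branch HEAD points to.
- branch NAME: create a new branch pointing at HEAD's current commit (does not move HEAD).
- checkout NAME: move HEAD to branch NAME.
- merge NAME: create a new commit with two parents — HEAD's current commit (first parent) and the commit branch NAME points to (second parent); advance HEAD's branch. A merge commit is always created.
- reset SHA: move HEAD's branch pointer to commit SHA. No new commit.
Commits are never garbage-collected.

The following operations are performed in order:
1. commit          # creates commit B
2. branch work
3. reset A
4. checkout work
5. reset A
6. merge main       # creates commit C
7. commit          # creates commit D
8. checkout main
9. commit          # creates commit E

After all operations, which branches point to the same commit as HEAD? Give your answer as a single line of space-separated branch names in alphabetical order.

After op 1 (commit): HEAD=main@B [main=B]
After op 2 (branch): HEAD=main@B [main=B work=B]
After op 3 (reset): HEAD=main@A [main=A work=B]
After op 4 (checkout): HEAD=work@B [main=A work=B]
After op 5 (reset): HEAD=work@A [main=A work=A]
After op 6 (merge): HEAD=work@C [main=A work=C]
After op 7 (commit): HEAD=work@D [main=A work=D]
After op 8 (checkout): HEAD=main@A [main=A work=D]
After op 9 (commit): HEAD=main@E [main=E work=D]

Answer: main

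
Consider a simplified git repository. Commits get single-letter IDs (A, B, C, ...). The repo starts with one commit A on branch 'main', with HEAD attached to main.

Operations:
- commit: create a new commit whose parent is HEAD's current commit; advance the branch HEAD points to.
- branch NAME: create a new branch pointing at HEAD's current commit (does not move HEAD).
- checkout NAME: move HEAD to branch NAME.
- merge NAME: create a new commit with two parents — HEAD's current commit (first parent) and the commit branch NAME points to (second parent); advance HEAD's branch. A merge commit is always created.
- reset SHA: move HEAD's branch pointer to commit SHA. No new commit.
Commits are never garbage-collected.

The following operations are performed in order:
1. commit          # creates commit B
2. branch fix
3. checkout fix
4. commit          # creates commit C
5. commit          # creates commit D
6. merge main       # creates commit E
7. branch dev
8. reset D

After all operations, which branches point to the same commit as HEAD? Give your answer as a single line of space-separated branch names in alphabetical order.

After op 1 (commit): HEAD=main@B [main=B]
After op 2 (branch): HEAD=main@B [fix=B main=B]
After op 3 (checkout): HEAD=fix@B [fix=B main=B]
After op 4 (commit): HEAD=fix@C [fix=C main=B]
After op 5 (commit): HEAD=fix@D [fix=D main=B]
After op 6 (merge): HEAD=fix@E [fix=E main=B]
After op 7 (branch): HEAD=fix@E [dev=E fix=E main=B]
After op 8 (reset): HEAD=fix@D [dev=E fix=D main=B]

Answer: fix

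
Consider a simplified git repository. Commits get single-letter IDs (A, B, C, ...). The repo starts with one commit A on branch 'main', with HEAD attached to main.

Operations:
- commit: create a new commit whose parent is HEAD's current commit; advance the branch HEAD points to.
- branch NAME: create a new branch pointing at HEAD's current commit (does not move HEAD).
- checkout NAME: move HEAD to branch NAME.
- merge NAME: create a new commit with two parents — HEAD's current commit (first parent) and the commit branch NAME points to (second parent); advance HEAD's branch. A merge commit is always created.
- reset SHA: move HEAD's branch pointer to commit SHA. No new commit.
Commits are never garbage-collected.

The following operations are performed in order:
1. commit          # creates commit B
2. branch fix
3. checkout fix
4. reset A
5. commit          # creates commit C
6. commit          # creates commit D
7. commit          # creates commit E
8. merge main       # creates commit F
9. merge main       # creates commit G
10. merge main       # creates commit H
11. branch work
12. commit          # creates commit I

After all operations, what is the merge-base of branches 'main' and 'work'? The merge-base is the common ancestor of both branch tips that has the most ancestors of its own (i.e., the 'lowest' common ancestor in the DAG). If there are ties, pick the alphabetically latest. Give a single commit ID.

After op 1 (commit): HEAD=main@B [main=B]
After op 2 (branch): HEAD=main@B [fix=B main=B]
After op 3 (checkout): HEAD=fix@B [fix=B main=B]
After op 4 (reset): HEAD=fix@A [fix=A main=B]
After op 5 (commit): HEAD=fix@C [fix=C main=B]
After op 6 (commit): HEAD=fix@D [fix=D main=B]
After op 7 (commit): HEAD=fix@E [fix=E main=B]
After op 8 (merge): HEAD=fix@F [fix=F main=B]
After op 9 (merge): HEAD=fix@G [fix=G main=B]
After op 10 (merge): HEAD=fix@H [fix=H main=B]
After op 11 (branch): HEAD=fix@H [fix=H main=B work=H]
After op 12 (commit): HEAD=fix@I [fix=I main=B work=H]
ancestors(main=B): ['A', 'B']
ancestors(work=H): ['A', 'B', 'C', 'D', 'E', 'F', 'G', 'H']
common: ['A', 'B']

Answer: B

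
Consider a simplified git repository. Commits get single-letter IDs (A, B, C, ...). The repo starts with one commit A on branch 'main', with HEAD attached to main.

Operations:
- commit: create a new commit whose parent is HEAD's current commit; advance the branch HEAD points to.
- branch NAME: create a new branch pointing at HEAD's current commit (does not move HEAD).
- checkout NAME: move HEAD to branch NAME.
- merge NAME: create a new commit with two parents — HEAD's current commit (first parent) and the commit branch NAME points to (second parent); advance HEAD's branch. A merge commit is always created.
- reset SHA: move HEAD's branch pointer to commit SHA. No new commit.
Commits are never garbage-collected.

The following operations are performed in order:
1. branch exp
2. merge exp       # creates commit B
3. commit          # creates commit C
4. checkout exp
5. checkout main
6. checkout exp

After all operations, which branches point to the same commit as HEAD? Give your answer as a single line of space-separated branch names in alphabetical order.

After op 1 (branch): HEAD=main@A [exp=A main=A]
After op 2 (merge): HEAD=main@B [exp=A main=B]
After op 3 (commit): HEAD=main@C [exp=A main=C]
After op 4 (checkout): HEAD=exp@A [exp=A main=C]
After op 5 (checkout): HEAD=main@C [exp=A main=C]
After op 6 (checkout): HEAD=exp@A [exp=A main=C]

Answer: exp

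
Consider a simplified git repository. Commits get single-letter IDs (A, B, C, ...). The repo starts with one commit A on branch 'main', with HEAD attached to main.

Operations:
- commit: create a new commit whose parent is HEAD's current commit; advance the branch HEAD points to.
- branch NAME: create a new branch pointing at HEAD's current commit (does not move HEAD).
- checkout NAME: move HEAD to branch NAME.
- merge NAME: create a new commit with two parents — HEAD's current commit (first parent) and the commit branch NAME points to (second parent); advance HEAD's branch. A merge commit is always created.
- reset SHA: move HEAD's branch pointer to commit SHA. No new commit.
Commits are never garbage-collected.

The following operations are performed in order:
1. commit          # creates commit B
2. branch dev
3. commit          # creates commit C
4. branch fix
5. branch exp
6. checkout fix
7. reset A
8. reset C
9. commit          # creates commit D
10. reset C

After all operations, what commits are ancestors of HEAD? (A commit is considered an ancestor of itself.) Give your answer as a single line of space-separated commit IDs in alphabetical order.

Answer: A B C

Derivation:
After op 1 (commit): HEAD=main@B [main=B]
After op 2 (branch): HEAD=main@B [dev=B main=B]
After op 3 (commit): HEAD=main@C [dev=B main=C]
After op 4 (branch): HEAD=main@C [dev=B fix=C main=C]
After op 5 (branch): HEAD=main@C [dev=B exp=C fix=C main=C]
After op 6 (checkout): HEAD=fix@C [dev=B exp=C fix=C main=C]
After op 7 (reset): HEAD=fix@A [dev=B exp=C fix=A main=C]
After op 8 (reset): HEAD=fix@C [dev=B exp=C fix=C main=C]
After op 9 (commit): HEAD=fix@D [dev=B exp=C fix=D main=C]
After op 10 (reset): HEAD=fix@C [dev=B exp=C fix=C main=C]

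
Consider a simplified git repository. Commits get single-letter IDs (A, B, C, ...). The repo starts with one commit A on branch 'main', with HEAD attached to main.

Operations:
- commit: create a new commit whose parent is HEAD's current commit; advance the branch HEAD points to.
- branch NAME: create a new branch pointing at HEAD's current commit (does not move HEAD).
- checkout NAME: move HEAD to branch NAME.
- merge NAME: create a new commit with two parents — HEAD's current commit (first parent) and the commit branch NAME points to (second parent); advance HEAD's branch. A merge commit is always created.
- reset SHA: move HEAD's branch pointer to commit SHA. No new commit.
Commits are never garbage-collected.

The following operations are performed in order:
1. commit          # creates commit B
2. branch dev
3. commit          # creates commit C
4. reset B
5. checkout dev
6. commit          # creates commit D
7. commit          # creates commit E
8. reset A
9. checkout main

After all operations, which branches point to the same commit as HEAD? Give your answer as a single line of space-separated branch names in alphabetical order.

After op 1 (commit): HEAD=main@B [main=B]
After op 2 (branch): HEAD=main@B [dev=B main=B]
After op 3 (commit): HEAD=main@C [dev=B main=C]
After op 4 (reset): HEAD=main@B [dev=B main=B]
After op 5 (checkout): HEAD=dev@B [dev=B main=B]
After op 6 (commit): HEAD=dev@D [dev=D main=B]
After op 7 (commit): HEAD=dev@E [dev=E main=B]
After op 8 (reset): HEAD=dev@A [dev=A main=B]
After op 9 (checkout): HEAD=main@B [dev=A main=B]

Answer: main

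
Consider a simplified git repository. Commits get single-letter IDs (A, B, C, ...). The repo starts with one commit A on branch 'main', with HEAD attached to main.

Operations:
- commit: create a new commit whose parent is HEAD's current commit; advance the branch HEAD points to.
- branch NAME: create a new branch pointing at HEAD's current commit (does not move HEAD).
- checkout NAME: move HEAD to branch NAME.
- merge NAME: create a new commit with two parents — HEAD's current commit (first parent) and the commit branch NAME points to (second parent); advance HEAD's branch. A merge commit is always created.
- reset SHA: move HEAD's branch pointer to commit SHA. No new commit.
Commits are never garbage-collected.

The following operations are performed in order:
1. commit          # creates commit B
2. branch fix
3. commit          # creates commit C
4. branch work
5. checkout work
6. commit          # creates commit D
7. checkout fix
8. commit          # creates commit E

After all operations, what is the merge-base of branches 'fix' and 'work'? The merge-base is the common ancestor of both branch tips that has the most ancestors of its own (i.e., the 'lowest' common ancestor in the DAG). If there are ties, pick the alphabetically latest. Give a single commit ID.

Answer: B

Derivation:
After op 1 (commit): HEAD=main@B [main=B]
After op 2 (branch): HEAD=main@B [fix=B main=B]
After op 3 (commit): HEAD=main@C [fix=B main=C]
After op 4 (branch): HEAD=main@C [fix=B main=C work=C]
After op 5 (checkout): HEAD=work@C [fix=B main=C work=C]
After op 6 (commit): HEAD=work@D [fix=B main=C work=D]
After op 7 (checkout): HEAD=fix@B [fix=B main=C work=D]
After op 8 (commit): HEAD=fix@E [fix=E main=C work=D]
ancestors(fix=E): ['A', 'B', 'E']
ancestors(work=D): ['A', 'B', 'C', 'D']
common: ['A', 'B']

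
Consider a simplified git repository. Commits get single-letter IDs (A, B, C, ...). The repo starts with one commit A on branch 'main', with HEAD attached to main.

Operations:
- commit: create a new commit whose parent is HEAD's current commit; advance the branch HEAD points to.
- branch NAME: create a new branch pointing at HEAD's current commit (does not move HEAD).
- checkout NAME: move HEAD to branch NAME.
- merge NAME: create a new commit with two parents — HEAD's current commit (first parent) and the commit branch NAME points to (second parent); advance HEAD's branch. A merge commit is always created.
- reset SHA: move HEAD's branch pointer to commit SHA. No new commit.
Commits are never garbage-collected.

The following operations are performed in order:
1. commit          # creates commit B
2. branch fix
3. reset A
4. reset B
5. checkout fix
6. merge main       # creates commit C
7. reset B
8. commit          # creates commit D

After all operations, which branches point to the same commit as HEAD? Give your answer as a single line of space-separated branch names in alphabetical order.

After op 1 (commit): HEAD=main@B [main=B]
After op 2 (branch): HEAD=main@B [fix=B main=B]
After op 3 (reset): HEAD=main@A [fix=B main=A]
After op 4 (reset): HEAD=main@B [fix=B main=B]
After op 5 (checkout): HEAD=fix@B [fix=B main=B]
After op 6 (merge): HEAD=fix@C [fix=C main=B]
After op 7 (reset): HEAD=fix@B [fix=B main=B]
After op 8 (commit): HEAD=fix@D [fix=D main=B]

Answer: fix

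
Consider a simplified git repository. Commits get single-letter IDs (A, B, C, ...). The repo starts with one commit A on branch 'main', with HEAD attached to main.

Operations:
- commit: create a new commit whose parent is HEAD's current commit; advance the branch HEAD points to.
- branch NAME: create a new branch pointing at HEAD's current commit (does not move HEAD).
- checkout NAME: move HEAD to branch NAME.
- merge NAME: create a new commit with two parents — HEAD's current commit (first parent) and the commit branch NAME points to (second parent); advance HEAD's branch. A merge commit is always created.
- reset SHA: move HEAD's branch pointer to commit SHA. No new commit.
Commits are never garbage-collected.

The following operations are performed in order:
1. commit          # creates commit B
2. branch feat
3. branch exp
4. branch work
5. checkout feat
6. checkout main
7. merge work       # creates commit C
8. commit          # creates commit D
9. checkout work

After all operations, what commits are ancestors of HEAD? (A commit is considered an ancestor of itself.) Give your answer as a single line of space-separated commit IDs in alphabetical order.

After op 1 (commit): HEAD=main@B [main=B]
After op 2 (branch): HEAD=main@B [feat=B main=B]
After op 3 (branch): HEAD=main@B [exp=B feat=B main=B]
After op 4 (branch): HEAD=main@B [exp=B feat=B main=B work=B]
After op 5 (checkout): HEAD=feat@B [exp=B feat=B main=B work=B]
After op 6 (checkout): HEAD=main@B [exp=B feat=B main=B work=B]
After op 7 (merge): HEAD=main@C [exp=B feat=B main=C work=B]
After op 8 (commit): HEAD=main@D [exp=B feat=B main=D work=B]
After op 9 (checkout): HEAD=work@B [exp=B feat=B main=D work=B]

Answer: A B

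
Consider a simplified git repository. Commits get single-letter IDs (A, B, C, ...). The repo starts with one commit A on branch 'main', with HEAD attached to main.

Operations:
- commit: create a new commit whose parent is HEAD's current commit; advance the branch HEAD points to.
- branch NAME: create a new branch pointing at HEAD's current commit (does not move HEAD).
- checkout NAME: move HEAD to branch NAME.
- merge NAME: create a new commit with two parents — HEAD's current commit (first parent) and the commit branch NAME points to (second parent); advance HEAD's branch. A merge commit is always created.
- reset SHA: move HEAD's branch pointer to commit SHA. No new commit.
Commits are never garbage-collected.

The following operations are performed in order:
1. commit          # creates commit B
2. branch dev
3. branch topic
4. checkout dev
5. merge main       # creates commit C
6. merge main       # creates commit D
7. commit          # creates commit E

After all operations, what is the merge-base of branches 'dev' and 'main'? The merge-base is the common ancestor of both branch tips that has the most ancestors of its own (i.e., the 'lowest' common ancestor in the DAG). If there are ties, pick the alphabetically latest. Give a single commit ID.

Answer: B

Derivation:
After op 1 (commit): HEAD=main@B [main=B]
After op 2 (branch): HEAD=main@B [dev=B main=B]
After op 3 (branch): HEAD=main@B [dev=B main=B topic=B]
After op 4 (checkout): HEAD=dev@B [dev=B main=B topic=B]
After op 5 (merge): HEAD=dev@C [dev=C main=B topic=B]
After op 6 (merge): HEAD=dev@D [dev=D main=B topic=B]
After op 7 (commit): HEAD=dev@E [dev=E main=B topic=B]
ancestors(dev=E): ['A', 'B', 'C', 'D', 'E']
ancestors(main=B): ['A', 'B']
common: ['A', 'B']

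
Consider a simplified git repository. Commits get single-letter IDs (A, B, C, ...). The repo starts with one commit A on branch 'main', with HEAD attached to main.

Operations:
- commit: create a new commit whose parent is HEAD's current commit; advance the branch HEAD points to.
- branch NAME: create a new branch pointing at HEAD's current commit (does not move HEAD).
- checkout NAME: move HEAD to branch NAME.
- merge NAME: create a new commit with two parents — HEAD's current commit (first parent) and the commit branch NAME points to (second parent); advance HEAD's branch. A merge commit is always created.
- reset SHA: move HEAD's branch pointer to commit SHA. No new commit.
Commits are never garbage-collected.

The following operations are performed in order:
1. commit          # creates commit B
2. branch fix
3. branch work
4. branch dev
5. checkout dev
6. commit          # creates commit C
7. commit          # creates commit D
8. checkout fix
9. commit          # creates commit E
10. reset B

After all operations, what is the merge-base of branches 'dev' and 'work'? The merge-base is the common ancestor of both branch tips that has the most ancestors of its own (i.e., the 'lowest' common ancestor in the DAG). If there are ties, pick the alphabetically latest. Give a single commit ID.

Answer: B

Derivation:
After op 1 (commit): HEAD=main@B [main=B]
After op 2 (branch): HEAD=main@B [fix=B main=B]
After op 3 (branch): HEAD=main@B [fix=B main=B work=B]
After op 4 (branch): HEAD=main@B [dev=B fix=B main=B work=B]
After op 5 (checkout): HEAD=dev@B [dev=B fix=B main=B work=B]
After op 6 (commit): HEAD=dev@C [dev=C fix=B main=B work=B]
After op 7 (commit): HEAD=dev@D [dev=D fix=B main=B work=B]
After op 8 (checkout): HEAD=fix@B [dev=D fix=B main=B work=B]
After op 9 (commit): HEAD=fix@E [dev=D fix=E main=B work=B]
After op 10 (reset): HEAD=fix@B [dev=D fix=B main=B work=B]
ancestors(dev=D): ['A', 'B', 'C', 'D']
ancestors(work=B): ['A', 'B']
common: ['A', 'B']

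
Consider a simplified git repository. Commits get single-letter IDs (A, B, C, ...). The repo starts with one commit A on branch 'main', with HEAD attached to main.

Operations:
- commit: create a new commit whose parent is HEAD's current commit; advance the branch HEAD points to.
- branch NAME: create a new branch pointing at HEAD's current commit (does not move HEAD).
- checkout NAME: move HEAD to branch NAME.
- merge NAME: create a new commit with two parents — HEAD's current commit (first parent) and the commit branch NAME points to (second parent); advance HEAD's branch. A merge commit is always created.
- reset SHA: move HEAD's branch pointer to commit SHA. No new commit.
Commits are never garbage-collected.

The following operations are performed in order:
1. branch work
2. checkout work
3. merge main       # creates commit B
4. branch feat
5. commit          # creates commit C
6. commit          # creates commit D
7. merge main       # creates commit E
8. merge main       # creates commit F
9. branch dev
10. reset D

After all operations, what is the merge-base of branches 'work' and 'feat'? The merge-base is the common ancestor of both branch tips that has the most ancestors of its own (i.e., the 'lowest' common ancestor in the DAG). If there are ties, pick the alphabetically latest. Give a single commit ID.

Answer: B

Derivation:
After op 1 (branch): HEAD=main@A [main=A work=A]
After op 2 (checkout): HEAD=work@A [main=A work=A]
After op 3 (merge): HEAD=work@B [main=A work=B]
After op 4 (branch): HEAD=work@B [feat=B main=A work=B]
After op 5 (commit): HEAD=work@C [feat=B main=A work=C]
After op 6 (commit): HEAD=work@D [feat=B main=A work=D]
After op 7 (merge): HEAD=work@E [feat=B main=A work=E]
After op 8 (merge): HEAD=work@F [feat=B main=A work=F]
After op 9 (branch): HEAD=work@F [dev=F feat=B main=A work=F]
After op 10 (reset): HEAD=work@D [dev=F feat=B main=A work=D]
ancestors(work=D): ['A', 'B', 'C', 'D']
ancestors(feat=B): ['A', 'B']
common: ['A', 'B']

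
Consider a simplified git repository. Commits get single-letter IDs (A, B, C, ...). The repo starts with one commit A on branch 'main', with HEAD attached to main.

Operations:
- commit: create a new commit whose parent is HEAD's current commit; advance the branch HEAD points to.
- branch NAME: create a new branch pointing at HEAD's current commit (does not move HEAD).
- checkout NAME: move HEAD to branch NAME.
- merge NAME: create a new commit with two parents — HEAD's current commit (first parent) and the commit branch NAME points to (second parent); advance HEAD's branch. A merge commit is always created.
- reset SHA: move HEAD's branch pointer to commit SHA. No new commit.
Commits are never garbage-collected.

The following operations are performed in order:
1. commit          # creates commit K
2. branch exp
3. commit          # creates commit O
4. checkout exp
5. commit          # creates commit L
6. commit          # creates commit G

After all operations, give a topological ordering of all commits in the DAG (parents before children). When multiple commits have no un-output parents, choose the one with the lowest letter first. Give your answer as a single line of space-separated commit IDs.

Answer: A K L G O

Derivation:
After op 1 (commit): HEAD=main@K [main=K]
After op 2 (branch): HEAD=main@K [exp=K main=K]
After op 3 (commit): HEAD=main@O [exp=K main=O]
After op 4 (checkout): HEAD=exp@K [exp=K main=O]
After op 5 (commit): HEAD=exp@L [exp=L main=O]
After op 6 (commit): HEAD=exp@G [exp=G main=O]
commit A: parents=[]
commit G: parents=['L']
commit K: parents=['A']
commit L: parents=['K']
commit O: parents=['K']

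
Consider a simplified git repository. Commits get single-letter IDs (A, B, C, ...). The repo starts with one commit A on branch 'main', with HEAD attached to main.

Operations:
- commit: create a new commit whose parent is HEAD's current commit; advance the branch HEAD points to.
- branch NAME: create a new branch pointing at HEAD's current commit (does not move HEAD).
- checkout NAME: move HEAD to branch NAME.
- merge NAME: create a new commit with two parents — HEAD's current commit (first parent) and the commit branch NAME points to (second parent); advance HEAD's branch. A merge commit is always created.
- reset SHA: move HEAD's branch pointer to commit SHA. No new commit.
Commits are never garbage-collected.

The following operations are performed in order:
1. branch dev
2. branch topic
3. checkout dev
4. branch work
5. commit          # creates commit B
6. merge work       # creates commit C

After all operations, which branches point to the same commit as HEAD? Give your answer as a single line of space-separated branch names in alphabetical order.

After op 1 (branch): HEAD=main@A [dev=A main=A]
After op 2 (branch): HEAD=main@A [dev=A main=A topic=A]
After op 3 (checkout): HEAD=dev@A [dev=A main=A topic=A]
After op 4 (branch): HEAD=dev@A [dev=A main=A topic=A work=A]
After op 5 (commit): HEAD=dev@B [dev=B main=A topic=A work=A]
After op 6 (merge): HEAD=dev@C [dev=C main=A topic=A work=A]

Answer: dev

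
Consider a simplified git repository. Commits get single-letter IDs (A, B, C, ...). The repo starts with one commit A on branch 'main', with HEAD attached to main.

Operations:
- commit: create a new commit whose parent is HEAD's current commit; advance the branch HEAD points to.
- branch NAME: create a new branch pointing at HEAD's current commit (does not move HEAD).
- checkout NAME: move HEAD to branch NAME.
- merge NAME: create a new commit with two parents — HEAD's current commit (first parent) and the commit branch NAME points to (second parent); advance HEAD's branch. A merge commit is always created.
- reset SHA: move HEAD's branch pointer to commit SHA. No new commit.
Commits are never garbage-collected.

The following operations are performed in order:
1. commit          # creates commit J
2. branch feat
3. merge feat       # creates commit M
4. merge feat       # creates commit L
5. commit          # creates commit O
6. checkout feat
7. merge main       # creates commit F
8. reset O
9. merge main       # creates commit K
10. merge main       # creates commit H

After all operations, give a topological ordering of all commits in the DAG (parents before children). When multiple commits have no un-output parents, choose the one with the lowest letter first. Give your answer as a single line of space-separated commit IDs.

Answer: A J M L O F K H

Derivation:
After op 1 (commit): HEAD=main@J [main=J]
After op 2 (branch): HEAD=main@J [feat=J main=J]
After op 3 (merge): HEAD=main@M [feat=J main=M]
After op 4 (merge): HEAD=main@L [feat=J main=L]
After op 5 (commit): HEAD=main@O [feat=J main=O]
After op 6 (checkout): HEAD=feat@J [feat=J main=O]
After op 7 (merge): HEAD=feat@F [feat=F main=O]
After op 8 (reset): HEAD=feat@O [feat=O main=O]
After op 9 (merge): HEAD=feat@K [feat=K main=O]
After op 10 (merge): HEAD=feat@H [feat=H main=O]
commit A: parents=[]
commit F: parents=['J', 'O']
commit H: parents=['K', 'O']
commit J: parents=['A']
commit K: parents=['O', 'O']
commit L: parents=['M', 'J']
commit M: parents=['J', 'J']
commit O: parents=['L']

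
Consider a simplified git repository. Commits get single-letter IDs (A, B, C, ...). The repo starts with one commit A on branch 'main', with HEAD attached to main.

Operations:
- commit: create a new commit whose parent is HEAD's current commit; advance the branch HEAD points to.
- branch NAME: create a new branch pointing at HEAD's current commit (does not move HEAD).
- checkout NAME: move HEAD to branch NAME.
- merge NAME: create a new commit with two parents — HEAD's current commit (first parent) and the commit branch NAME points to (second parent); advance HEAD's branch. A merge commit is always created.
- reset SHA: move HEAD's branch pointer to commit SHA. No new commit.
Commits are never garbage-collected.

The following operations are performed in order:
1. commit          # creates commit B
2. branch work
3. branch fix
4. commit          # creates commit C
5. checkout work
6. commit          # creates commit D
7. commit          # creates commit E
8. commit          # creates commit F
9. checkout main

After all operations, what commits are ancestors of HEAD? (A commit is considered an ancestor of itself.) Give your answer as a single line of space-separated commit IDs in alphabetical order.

After op 1 (commit): HEAD=main@B [main=B]
After op 2 (branch): HEAD=main@B [main=B work=B]
After op 3 (branch): HEAD=main@B [fix=B main=B work=B]
After op 4 (commit): HEAD=main@C [fix=B main=C work=B]
After op 5 (checkout): HEAD=work@B [fix=B main=C work=B]
After op 6 (commit): HEAD=work@D [fix=B main=C work=D]
After op 7 (commit): HEAD=work@E [fix=B main=C work=E]
After op 8 (commit): HEAD=work@F [fix=B main=C work=F]
After op 9 (checkout): HEAD=main@C [fix=B main=C work=F]

Answer: A B C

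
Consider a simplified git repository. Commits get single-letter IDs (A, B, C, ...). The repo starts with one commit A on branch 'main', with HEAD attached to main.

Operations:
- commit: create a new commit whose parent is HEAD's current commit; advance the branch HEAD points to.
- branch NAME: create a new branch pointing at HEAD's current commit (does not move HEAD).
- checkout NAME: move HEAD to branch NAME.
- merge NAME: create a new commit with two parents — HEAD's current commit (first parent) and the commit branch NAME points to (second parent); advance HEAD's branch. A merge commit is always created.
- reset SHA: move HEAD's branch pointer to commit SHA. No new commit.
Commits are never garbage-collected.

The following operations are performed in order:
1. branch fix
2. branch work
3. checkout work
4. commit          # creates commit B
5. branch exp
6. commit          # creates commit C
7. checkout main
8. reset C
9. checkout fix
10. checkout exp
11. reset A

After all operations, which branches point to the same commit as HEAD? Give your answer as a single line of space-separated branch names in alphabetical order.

Answer: exp fix

Derivation:
After op 1 (branch): HEAD=main@A [fix=A main=A]
After op 2 (branch): HEAD=main@A [fix=A main=A work=A]
After op 3 (checkout): HEAD=work@A [fix=A main=A work=A]
After op 4 (commit): HEAD=work@B [fix=A main=A work=B]
After op 5 (branch): HEAD=work@B [exp=B fix=A main=A work=B]
After op 6 (commit): HEAD=work@C [exp=B fix=A main=A work=C]
After op 7 (checkout): HEAD=main@A [exp=B fix=A main=A work=C]
After op 8 (reset): HEAD=main@C [exp=B fix=A main=C work=C]
After op 9 (checkout): HEAD=fix@A [exp=B fix=A main=C work=C]
After op 10 (checkout): HEAD=exp@B [exp=B fix=A main=C work=C]
After op 11 (reset): HEAD=exp@A [exp=A fix=A main=C work=C]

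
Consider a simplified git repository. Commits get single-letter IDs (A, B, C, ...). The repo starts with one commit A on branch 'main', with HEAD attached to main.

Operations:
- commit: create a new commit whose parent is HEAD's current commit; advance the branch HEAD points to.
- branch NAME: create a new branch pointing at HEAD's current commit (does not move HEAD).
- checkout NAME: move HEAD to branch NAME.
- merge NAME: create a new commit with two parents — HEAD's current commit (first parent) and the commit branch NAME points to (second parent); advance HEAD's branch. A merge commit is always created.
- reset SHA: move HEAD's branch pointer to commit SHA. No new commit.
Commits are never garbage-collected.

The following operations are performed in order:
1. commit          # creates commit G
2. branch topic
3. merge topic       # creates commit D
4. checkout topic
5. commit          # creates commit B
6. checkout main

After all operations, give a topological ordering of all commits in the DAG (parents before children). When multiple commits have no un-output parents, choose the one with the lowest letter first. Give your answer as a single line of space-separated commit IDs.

Answer: A G B D

Derivation:
After op 1 (commit): HEAD=main@G [main=G]
After op 2 (branch): HEAD=main@G [main=G topic=G]
After op 3 (merge): HEAD=main@D [main=D topic=G]
After op 4 (checkout): HEAD=topic@G [main=D topic=G]
After op 5 (commit): HEAD=topic@B [main=D topic=B]
After op 6 (checkout): HEAD=main@D [main=D topic=B]
commit A: parents=[]
commit B: parents=['G']
commit D: parents=['G', 'G']
commit G: parents=['A']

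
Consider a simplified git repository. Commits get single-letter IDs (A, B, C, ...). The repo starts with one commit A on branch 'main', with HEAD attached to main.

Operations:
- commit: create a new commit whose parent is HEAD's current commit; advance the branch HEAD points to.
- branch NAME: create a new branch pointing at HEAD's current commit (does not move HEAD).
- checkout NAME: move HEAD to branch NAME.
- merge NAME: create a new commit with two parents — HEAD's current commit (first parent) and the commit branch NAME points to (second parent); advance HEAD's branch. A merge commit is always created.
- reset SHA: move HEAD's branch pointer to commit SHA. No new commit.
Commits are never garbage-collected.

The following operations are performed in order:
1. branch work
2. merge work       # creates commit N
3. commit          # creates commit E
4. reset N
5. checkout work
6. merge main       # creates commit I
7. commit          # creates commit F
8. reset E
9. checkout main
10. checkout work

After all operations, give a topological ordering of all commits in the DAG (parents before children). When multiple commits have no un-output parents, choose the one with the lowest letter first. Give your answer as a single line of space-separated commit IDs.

After op 1 (branch): HEAD=main@A [main=A work=A]
After op 2 (merge): HEAD=main@N [main=N work=A]
After op 3 (commit): HEAD=main@E [main=E work=A]
After op 4 (reset): HEAD=main@N [main=N work=A]
After op 5 (checkout): HEAD=work@A [main=N work=A]
After op 6 (merge): HEAD=work@I [main=N work=I]
After op 7 (commit): HEAD=work@F [main=N work=F]
After op 8 (reset): HEAD=work@E [main=N work=E]
After op 9 (checkout): HEAD=main@N [main=N work=E]
After op 10 (checkout): HEAD=work@E [main=N work=E]
commit A: parents=[]
commit E: parents=['N']
commit F: parents=['I']
commit I: parents=['A', 'N']
commit N: parents=['A', 'A']

Answer: A N E I F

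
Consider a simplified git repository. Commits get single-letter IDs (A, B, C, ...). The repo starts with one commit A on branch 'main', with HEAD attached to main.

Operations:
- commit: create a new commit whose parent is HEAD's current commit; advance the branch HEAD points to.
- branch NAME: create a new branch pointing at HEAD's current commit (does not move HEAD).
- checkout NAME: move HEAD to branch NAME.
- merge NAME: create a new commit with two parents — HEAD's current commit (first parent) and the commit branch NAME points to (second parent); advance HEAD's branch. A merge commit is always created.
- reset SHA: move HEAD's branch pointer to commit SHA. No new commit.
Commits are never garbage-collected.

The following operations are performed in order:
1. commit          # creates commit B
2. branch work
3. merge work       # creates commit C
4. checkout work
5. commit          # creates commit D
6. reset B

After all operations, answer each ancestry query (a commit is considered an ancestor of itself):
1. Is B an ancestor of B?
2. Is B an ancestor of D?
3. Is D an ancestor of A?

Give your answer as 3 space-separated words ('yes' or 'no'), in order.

After op 1 (commit): HEAD=main@B [main=B]
After op 2 (branch): HEAD=main@B [main=B work=B]
After op 3 (merge): HEAD=main@C [main=C work=B]
After op 4 (checkout): HEAD=work@B [main=C work=B]
After op 5 (commit): HEAD=work@D [main=C work=D]
After op 6 (reset): HEAD=work@B [main=C work=B]
ancestors(B) = {A,B}; B in? yes
ancestors(D) = {A,B,D}; B in? yes
ancestors(A) = {A}; D in? no

Answer: yes yes no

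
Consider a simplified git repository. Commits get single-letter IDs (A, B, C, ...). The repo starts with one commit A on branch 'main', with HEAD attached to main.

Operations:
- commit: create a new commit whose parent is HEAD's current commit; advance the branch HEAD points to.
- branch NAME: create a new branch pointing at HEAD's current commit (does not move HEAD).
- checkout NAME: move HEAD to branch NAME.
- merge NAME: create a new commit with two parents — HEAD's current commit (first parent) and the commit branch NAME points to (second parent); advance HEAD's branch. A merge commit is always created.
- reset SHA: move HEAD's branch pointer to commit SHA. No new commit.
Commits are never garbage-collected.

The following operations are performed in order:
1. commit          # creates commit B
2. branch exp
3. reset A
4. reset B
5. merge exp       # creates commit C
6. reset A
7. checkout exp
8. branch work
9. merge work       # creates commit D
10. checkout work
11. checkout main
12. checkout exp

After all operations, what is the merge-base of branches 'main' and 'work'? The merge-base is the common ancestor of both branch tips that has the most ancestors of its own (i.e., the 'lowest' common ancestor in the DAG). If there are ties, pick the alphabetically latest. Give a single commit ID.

After op 1 (commit): HEAD=main@B [main=B]
After op 2 (branch): HEAD=main@B [exp=B main=B]
After op 3 (reset): HEAD=main@A [exp=B main=A]
After op 4 (reset): HEAD=main@B [exp=B main=B]
After op 5 (merge): HEAD=main@C [exp=B main=C]
After op 6 (reset): HEAD=main@A [exp=B main=A]
After op 7 (checkout): HEAD=exp@B [exp=B main=A]
After op 8 (branch): HEAD=exp@B [exp=B main=A work=B]
After op 9 (merge): HEAD=exp@D [exp=D main=A work=B]
After op 10 (checkout): HEAD=work@B [exp=D main=A work=B]
After op 11 (checkout): HEAD=main@A [exp=D main=A work=B]
After op 12 (checkout): HEAD=exp@D [exp=D main=A work=B]
ancestors(main=A): ['A']
ancestors(work=B): ['A', 'B']
common: ['A']

Answer: A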